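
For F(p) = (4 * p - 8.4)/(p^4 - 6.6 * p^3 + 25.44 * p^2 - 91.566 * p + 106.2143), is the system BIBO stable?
Denominator: p^4 - 6.6*p^3 + 25.44*p^2 - 91.566*p + 106.2143 = (p - 4.3)(p - 1.7)(p^2 - 0.6*p + 14.53). Poles: 0.3 + 3.8j, 0.3 - 3.8j, 1.7, 4.3. All Re(p)<0: No (unstable)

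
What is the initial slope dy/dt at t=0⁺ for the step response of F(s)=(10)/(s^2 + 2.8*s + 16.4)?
IVT: y'(0⁺) = lim_{s→∞} s²·Y(s) = lim_{s→∞} s·F(s).
deg(num) = 0, deg(den) = 2, relative degree = 2 ≥ 2, so s·F(s) → 0. Initial slope = 0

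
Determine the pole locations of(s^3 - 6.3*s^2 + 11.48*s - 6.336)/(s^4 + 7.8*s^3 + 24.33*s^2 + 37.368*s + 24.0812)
Set denominator = 0: s^4 + 7.8*s^3 + 24.33*s^2 + 37.368*s + 24.0812 = (s + 2.2)(s + 2.6)(s^2 + 3*s + 4.21) = 0 → Poles: -1.5 + 1.4j, -1.5 - 1.4j, -2.2, -2.6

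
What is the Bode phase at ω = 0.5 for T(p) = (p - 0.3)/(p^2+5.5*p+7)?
Substitute p = j*0.5: T(j0.5) = -0.0122353 + 0.0790588j.
∠T(j0.5) = atan2(Im, Re) = atan2(0.0790588, -0.0122353) = 98.80°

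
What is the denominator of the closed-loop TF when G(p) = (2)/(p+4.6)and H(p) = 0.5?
Characteristic poly = G_den * H_den + G_num * H_num = (p + 4.6) + (1) = p + 5.6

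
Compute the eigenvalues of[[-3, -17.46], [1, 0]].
Eigenvalues solve det(λI - A) = 0.
Characteristic polynomial: λ^2 + 3*λ + 17.46 = 0.
Roots: -1.5 + 3.9j, -1.5 - 3.9j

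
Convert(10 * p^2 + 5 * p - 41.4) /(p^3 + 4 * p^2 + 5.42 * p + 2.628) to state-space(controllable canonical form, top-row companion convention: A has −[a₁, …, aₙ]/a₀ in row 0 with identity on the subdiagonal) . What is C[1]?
Reachable canonical form: C = numerator coefficients (right-aligned, zero-padded to length n).
num = 10*p^2 + 5*p - 41.4, C = [[10, 5, -41.4]].
C[1] = 5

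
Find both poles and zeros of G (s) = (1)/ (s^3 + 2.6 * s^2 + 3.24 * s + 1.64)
Set denominator = 0: s^3 + 2.6*s^2 + 3.24*s + 1.64 = (s + 1)(s^2 + 1.6*s + 1.64) = 0 → Poles: -0.8 + 1j, -0.8 - 1j, -1
Numerator is a nonzero constant (1) → Zeros: none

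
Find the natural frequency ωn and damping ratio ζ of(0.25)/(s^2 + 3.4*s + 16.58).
Underdamped: complex pole -1.7 + 3.7j. ωn = |pole| = 4.072, ζ = -Re(pole)/ωn = 0.4175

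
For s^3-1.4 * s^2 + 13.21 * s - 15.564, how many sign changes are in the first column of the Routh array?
Routh array:
s^3: [1, 13.21]; s^2: [-1.4, -15.564]; s^1: [2.09286]; s^0: [-15.564]
First column: [1, -1.4, 2.09286, -15.564]. Sign changes = 3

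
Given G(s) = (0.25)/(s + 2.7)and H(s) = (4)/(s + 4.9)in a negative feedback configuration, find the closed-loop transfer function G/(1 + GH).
Closed-loop T = G/(1+GH).
Numerator: G_num * H_den = 0.25*s + 1.225.
Denominator: G_den * H_den + G_num * H_num = (s^2 + 7.6*s + 13.23) + (1) = s^2 + 7.6*s + 14.23.
T(s) = (0.25*s + 1.225)/(s^2 + 7.6*s + 14.23)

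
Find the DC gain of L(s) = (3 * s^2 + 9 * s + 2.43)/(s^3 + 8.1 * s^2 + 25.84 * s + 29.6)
DC gain = L(0) = num(0)/den(0) = 2.43/29.6 = 0.08209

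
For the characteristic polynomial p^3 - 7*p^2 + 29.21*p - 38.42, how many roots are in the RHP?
p^3 - 7*p^2 + 29.21*p - 38.42 = (p - 2)(p^2 - 5*p + 19.21). Poles: 2, 2.5 + 3.6j, 2.5 - 3.6j. RHP poles (Re>0): 3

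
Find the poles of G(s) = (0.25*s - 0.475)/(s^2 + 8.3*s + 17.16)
Set denominator = 0: s^2 + 8.3*s + 17.16 = (s + 3.9)(s + 4.4) = 0 → Poles: -3.9, -4.4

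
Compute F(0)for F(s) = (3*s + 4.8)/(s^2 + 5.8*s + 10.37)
DC gain = F(0) = num(0)/den(0) = 4.8/10.37 = 0.4629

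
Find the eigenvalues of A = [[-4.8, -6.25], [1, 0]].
Eigenvalues solve det(λI - A) = 0.
Characteristic polynomial: λ^2 + 4.8*λ + 6.25 = 0.
Roots: -2.4 + 0.7j, -2.4 - 0.7j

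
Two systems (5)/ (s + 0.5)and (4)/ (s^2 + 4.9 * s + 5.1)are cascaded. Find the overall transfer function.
Series: H = H₁ · H₂ = (n₁·n₂)/(d₁·d₂).
Num: n₁·n₂ = 20. Den: d₁·d₂ = s^3 + 5.4*s^2 + 7.55*s + 2.55.
H(s) = (20)/(s^3 + 5.4*s^2 + 7.55*s + 2.55)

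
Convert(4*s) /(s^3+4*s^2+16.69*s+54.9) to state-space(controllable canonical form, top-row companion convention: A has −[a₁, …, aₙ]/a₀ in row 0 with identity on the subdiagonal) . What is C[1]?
Reachable canonical form: C = numerator coefficients (right-aligned, zero-padded to length n).
num = 4*s, C = [[0, 4, 0]].
C[1] = 4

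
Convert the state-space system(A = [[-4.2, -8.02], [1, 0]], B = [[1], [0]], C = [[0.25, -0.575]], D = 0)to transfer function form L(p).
L(p) = C(pI - A)⁻¹B + D.
Characteristic polynomial det(pI - A) = p^2 + 4.2*p + 8.02.
Numerator from C·adj(pI-A)·B + D·det(pI-A) = 0.25*p - 0.575.
L(p) = (0.25*p - 0.575)/(p^2 + 4.2*p + 8.02)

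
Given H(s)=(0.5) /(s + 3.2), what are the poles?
Set denominator = 0: s + 3.2 = 0 → Poles: -3.2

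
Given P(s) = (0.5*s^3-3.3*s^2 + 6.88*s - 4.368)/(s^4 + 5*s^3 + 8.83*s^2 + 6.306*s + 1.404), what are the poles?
Set denominator = 0: s^4 + 5*s^3 + 8.83*s^2 + 6.306*s + 1.404 = (s + 1.3)(s + 1.8)(s + 0.4)(s + 1.5) = 0 → Poles: -0.4, -1.3, -1.5, -1.8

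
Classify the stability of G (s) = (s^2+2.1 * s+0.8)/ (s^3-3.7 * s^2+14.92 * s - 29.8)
Denominator: s^3 - 3.7*s^2 + 14.92*s - 29.8 = (s - 2.5)(s^2 - 1.2*s + 11.92). Poles: 0.6 + 3.4j, 0.6 - 3.4j, 2.5. Unstable (3 pole(s) in RHP)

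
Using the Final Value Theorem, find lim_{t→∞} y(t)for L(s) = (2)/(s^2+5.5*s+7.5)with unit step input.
FVT: lim_{t→∞} y(t) = lim_{s→0} s*Y(s) where Y(s) = L(s)/s.
= lim_{s→0} L(s) = L(0) = num(0)/den(0) = 2/7.5 = 0.2667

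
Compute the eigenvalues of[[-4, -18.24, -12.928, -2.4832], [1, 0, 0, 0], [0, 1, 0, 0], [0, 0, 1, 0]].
Eigenvalues solve det(λI - A) = 0.
Characteristic polynomial: λ^4 + 4*λ^3 + 18.24*λ^2 + 12.928*λ + 2.4832 = 0.
Factor: (λ + 0.4)(λ + 0.4)(λ^2 + 3.2*λ + 15.52) = 0.
Roots: -0.4, -0.4, -1.6 + 3.6j, -1.6 - 3.6j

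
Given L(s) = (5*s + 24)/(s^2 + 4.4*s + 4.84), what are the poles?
Set denominator = 0: s^2 + 4.4*s + 4.84 = (s + 2.2)(s + 2.2) = 0 → Poles: -2.2, -2.2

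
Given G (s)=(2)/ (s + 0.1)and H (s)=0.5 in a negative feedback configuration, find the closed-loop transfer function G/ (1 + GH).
Closed-loop T = G/(1+GH).
Numerator: G_num * H_den = 2.
Denominator: G_den * H_den + G_num * H_num = (s + 0.1) + (1) = s + 1.1.
T(s) = (2)/(s + 1.1)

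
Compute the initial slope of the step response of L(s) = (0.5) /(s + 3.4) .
IVT: y'(0⁺) = lim_{s→∞} s²·Y(s) = lim_{s→∞} s·L(s).
deg(num) = 0, deg(den) = 1, relative degree = 1, so s·L(s) → (leading num)/(leading den) = 0.5/1 = 0.5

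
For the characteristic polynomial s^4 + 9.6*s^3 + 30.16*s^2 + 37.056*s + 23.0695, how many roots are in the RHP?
s^4 + 9.6*s^3 + 30.16*s^2 + 37.056*s + 23.0695 = (s + 3.7)(s + 4.3)(s^2 + 1.6*s + 1.45). Poles: -0.8 + 0.9j, -0.8 - 0.9j, -3.7, -4.3. RHP poles (Re>0): 0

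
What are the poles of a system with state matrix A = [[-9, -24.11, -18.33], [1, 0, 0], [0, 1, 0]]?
Eigenvalues solve det(λI - A) = 0.
Characteristic polynomial: λ^3 + 9*λ^2 + 24.11*λ + 18.33 = 0.
Factor: (λ + 3)(λ + 4.7)(λ + 1.3) = 0.
Roots: -1.3, -3, -4.7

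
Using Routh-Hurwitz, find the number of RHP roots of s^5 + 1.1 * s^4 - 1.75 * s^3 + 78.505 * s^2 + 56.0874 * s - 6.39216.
Routh array:
s^5: [1, -1.75, 56.0874]; s^4: [1.1, 78.505, -6.39216]; s^3: [-73.1182, 61.8985]; s^2: [79.4362, -6.39216]; s^1: [56.0147]; s^0: [-6.39216]
First column: [1, 1.1, -73.1182, 79.4362, 56.0147, -6.39216]. Sign changes = RHP roots = 3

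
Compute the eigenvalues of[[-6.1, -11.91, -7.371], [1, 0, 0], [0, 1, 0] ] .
Eigenvalues solve det(λI - A) = 0.
Characteristic polynomial: λ^3 + 6.1*λ^2 + 11.91*λ + 7.371 = 0.
Factor: (λ + 1.3)(λ + 2.7)(λ + 2.1) = 0.
Roots: -1.3, -2.1, -2.7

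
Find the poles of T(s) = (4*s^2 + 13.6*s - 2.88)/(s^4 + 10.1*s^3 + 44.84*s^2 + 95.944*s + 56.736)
Set denominator = 0: s^4 + 10.1*s^3 + 44.84*s^2 + 95.944*s + 56.736 = (s + 0.9)(s + 4)(s^2 + 5.2*s + 15.76) = 0 → Poles: -0.9, -2.6 + 3j, -2.6 - 3j, -4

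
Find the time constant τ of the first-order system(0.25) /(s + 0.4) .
First-order system: τ = -1/pole. Pole = -0.4. τ = -1/(-0.4) = 2.5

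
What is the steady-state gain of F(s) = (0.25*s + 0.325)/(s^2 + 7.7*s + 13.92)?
DC gain = F(0) = num(0)/den(0) = 0.325/13.92 = 0.02335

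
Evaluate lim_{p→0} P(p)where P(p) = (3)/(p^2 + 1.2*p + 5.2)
DC gain = P(0) = num(0)/den(0) = 3/5.2 = 0.5769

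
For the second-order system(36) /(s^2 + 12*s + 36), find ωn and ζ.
Standard form: ωn²/(s²+2ζωn·s+ωn²).
const=36=ωn² → ωn=6, s coeff=12=2ζωn → ζ=1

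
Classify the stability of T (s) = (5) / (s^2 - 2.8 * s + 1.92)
Denominator: s^2 - 2.8*s + 1.92 = (s - 1.2)(s - 1.6). Poles: 1.2, 1.6. Unstable (2 pole(s) in RHP)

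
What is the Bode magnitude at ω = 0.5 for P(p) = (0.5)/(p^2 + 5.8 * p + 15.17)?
Substitute p = j*0.5: P(j0.5) = 0.0322921 - 0.00627661j.
|P(j0.5)| = sqrt(Re² + Im²) = 0.0329.
20*log₁₀(0.0329) = -29.66 dB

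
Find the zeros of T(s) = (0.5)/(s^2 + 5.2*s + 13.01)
Numerator is a nonzero constant (0.5) → Zeros: none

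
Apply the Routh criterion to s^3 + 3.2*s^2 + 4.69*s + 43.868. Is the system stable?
Routh array:
s^3: [1, 4.69]; s^2: [3.2, 43.868]; s^1: [-9.01875]; s^0: [43.868]
First column: [1, 3.2, -9.01875, 43.868]. Sign changes = 2.
No, unstable (2 RHP root(s))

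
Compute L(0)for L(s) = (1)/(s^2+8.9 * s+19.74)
DC gain = L(0) = num(0)/den(0) = 1/19.74 = 0.05066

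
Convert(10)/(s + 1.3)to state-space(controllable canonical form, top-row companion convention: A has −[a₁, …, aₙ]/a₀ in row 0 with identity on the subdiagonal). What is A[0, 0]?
Reachable canonical form for den = s + 1.3: top row of A = -[a₁,a₂,...,aₙ]/a₀, ones on the subdiagonal, zeros elsewhere.
A = [[-1.3]].
A[0,0] = -1.3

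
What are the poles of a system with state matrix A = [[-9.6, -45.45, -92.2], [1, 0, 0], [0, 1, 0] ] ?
Eigenvalues solve det(λI - A) = 0.
Characteristic polynomial: λ^3 + 9.6*λ^2 + 45.45*λ + 92.2 = 0.
Factor: (λ + 4)(λ^2 + 5.6*λ + 23.05) = 0.
Roots: -2.8 + 3.9j, -2.8 - 3.9j, -4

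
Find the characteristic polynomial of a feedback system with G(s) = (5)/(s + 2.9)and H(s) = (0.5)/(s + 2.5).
Characteristic poly = G_den * H_den + G_num * H_num = (s^2 + 5.4*s + 7.25) + (2.5) = s^2 + 5.4*s + 9.75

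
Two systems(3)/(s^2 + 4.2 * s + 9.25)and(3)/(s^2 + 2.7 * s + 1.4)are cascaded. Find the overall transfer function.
Series: H = H₁ · H₂ = (n₁·n₂)/(d₁·d₂).
Num: n₁·n₂ = 9. Den: d₁·d₂ = s^4 + 6.9*s^3 + 21.99*s^2 + 30.855*s + 12.95.
H(s) = (9)/(s^4 + 6.9*s^3 + 21.99*s^2 + 30.855*s + 12.95)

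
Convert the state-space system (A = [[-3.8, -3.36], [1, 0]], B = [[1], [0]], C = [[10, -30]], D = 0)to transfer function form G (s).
G(s) = C(sI - A)⁻¹B + D.
Characteristic polynomial det(sI - A) = s^2 + 3.8*s + 3.36.
Numerator from C·adj(sI-A)·B + D·det(sI-A) = 10*s - 30.
G(s) = (10*s - 30)/(s^2 + 3.8*s + 3.36)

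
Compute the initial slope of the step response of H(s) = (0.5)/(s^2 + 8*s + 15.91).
IVT: y'(0⁺) = lim_{s→∞} s²·Y(s) = lim_{s→∞} s·H(s).
deg(num) = 0, deg(den) = 2, relative degree = 2 ≥ 2, so s·H(s) → 0. Initial slope = 0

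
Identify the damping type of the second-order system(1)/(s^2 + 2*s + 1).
Standard form: ωn²/(s²+2ζωn·s+ωn²) gives ωn=1, ζ=1.
Critically damped (ζ = 1)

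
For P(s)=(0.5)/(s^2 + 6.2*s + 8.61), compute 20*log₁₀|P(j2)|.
Substitute s = j*2: P(j2) = 0.0131705 - 0.0354261j.
|P(j2)| = sqrt(Re² + Im²) = 0.0378.
20*log₁₀(0.0378) = -28.45 dB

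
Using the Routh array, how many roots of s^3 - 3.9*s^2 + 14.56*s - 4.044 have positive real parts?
Routh array:
s^3: [1, 14.56]; s^2: [-3.9, -4.044]; s^1: [13.5231]; s^0: [-4.044]
First column: [1, -3.9, 13.5231, -4.044]. Sign changes = RHP roots = 3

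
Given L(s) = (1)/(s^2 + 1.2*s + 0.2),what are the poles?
Set denominator = 0: s^2 + 1.2*s + 0.2 = (s + 1)(s + 0.2) = 0 → Poles: -0.2, -1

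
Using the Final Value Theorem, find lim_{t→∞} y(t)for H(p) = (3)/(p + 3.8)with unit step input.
FVT: lim_{t→∞} y(t) = lim_{p→0} p*Y(p) where Y(p) = H(p)/p.
= lim_{p→0} H(p) = H(0) = num(0)/den(0) = 3/3.8 = 0.7895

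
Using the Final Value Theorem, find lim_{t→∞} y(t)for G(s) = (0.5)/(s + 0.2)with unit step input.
FVT: lim_{t→∞} y(t) = lim_{s→0} s*Y(s) where Y(s) = G(s)/s.
= lim_{s→0} G(s) = G(0) = num(0)/den(0) = 0.5/0.2 = 2.5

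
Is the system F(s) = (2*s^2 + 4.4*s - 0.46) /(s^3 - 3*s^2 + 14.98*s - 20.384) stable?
Denominator: s^3 - 3*s^2 + 14.98*s - 20.384 = (s - 1.6)(s^2 - 1.4*s + 12.74). Poles: 0.7 + 3.5j, 0.7 - 3.5j, 1.6. All Re(p)<0: No (unstable)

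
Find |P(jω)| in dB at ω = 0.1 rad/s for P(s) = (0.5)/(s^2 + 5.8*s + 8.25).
Substitute s = j*0.1: P(j0.1) = 0.0603805 - 0.00425008j.
|P(j0.1)| = sqrt(Re² + Im²) = 0.06053.
20*log₁₀(0.06053) = -24.36 dB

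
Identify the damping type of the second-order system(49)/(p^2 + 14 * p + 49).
Standard form: ωn²/(p²+2ζωn·p+ωn²) gives ωn=7, ζ=1.
Critically damped (ζ = 1)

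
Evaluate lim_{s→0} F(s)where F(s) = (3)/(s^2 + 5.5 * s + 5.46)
DC gain = F(0) = num(0)/den(0) = 3/5.46 = 0.5495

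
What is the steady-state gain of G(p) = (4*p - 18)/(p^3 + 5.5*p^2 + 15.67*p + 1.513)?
DC gain = G(0) = num(0)/den(0) = -18/1.513 = -11.9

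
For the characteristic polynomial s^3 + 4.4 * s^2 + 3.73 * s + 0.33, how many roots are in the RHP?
s^3 + 4.4*s^2 + 3.73*s + 0.33 = (s + 0.1)(s + 1)(s + 3.3). Poles: -0.1, -1, -3.3. RHP poles (Re>0): 0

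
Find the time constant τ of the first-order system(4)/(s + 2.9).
First-order system: τ = -1/pole. Pole = -2.9. τ = -1/(-2.9) = 0.3448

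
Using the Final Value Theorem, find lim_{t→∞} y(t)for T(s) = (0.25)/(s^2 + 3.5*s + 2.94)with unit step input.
FVT: lim_{t→∞} y(t) = lim_{s→0} s*Y(s) where Y(s) = T(s)/s.
= lim_{s→0} T(s) = T(0) = num(0)/den(0) = 0.25/2.94 = 0.08503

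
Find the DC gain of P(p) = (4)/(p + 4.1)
DC gain = P(0) = num(0)/den(0) = 4/4.1 = 0.9756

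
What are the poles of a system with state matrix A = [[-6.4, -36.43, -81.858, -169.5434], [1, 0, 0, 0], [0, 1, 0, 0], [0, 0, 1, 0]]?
Eigenvalues solve det(λI - A) = 0.
Characteristic polynomial: λ^4 + 6.4*λ^3 + 36.43*λ^2 + 81.858*λ + 169.5434 = 0.
Factor: (λ^2 + 2.6*λ + 10.69)(λ^2 + 3.8*λ + 15.86) = 0.
Roots: -1.3 + 3j, -1.3 - 3j, -1.9 + 3.5j, -1.9 - 3.5j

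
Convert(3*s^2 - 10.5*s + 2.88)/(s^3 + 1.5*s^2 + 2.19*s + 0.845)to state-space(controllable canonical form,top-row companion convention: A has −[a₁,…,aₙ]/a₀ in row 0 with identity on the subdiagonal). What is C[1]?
Reachable canonical form: C = numerator coefficients (right-aligned, zero-padded to length n).
num = 3*s^2 - 10.5*s + 2.88, C = [[3, -10.5, 2.88]].
C[1] = -10.5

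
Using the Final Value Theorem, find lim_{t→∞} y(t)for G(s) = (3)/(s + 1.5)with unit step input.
FVT: lim_{t→∞} y(t) = lim_{s→0} s*Y(s) where Y(s) = G(s)/s.
= lim_{s→0} G(s) = G(0) = num(0)/den(0) = 3/1.5 = 2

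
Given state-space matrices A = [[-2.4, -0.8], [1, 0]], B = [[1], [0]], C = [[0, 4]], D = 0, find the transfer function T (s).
T(s) = C(sI - A)⁻¹B + D.
Characteristic polynomial det(sI - A) = s^2 + 2.4*s + 0.8.
Numerator from C·adj(sI-A)·B + D·det(sI-A) = 4.
T(s) = (4)/(s^2 + 2.4*s + 0.8)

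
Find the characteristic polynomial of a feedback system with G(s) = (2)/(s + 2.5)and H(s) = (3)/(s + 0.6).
Characteristic poly = G_den * H_den + G_num * H_num = (s^2 + 3.1*s + 1.5) + (6) = s^2 + 3.1*s + 7.5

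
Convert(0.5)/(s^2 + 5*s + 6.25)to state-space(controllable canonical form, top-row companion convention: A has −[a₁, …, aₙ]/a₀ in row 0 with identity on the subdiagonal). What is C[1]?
Reachable canonical form: C = numerator coefficients (right-aligned, zero-padded to length n).
num = 0.5, C = [[0, 0.5]].
C[1] = 0.5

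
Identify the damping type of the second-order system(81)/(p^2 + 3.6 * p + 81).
Standard form: ωn²/(p²+2ζωn·p+ωn²) gives ωn=9, ζ=0.2.
Underdamped (ζ = 0.2 < 1)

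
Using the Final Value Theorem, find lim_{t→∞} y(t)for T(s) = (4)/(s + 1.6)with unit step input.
FVT: lim_{t→∞} y(t) = lim_{s→0} s*Y(s) where Y(s) = T(s)/s.
= lim_{s→0} T(s) = T(0) = num(0)/den(0) = 4/1.6 = 2.5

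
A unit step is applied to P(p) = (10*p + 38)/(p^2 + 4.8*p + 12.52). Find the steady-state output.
FVT: lim_{t→∞} y(t) = lim_{p→0} p*Y(p) where Y(p) = P(p)/p.
= lim_{p→0} P(p) = P(0) = num(0)/den(0) = 38/12.52 = 3.035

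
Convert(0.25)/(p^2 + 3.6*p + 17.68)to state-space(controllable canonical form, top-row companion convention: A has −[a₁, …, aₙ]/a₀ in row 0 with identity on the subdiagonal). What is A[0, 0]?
Reachable canonical form for den = p^2 + 3.6*p + 17.68: top row of A = -[a₁,a₂,...,aₙ]/a₀, ones on the subdiagonal, zeros elsewhere.
A = [[-3.6, -17.68], [1, 0]].
A[0,0] = -3.6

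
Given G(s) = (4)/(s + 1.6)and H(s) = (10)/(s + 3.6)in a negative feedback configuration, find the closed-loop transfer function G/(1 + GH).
Closed-loop T = G/(1+GH).
Numerator: G_num * H_den = 4*s + 14.4.
Denominator: G_den * H_den + G_num * H_num = (s^2 + 5.2*s + 5.76) + (40) = s^2 + 5.2*s + 45.76.
T(s) = (4*s + 14.4)/(s^2 + 5.2*s + 45.76)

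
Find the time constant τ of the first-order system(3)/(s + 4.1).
First-order system: τ = -1/pole. Pole = -4.1. τ = -1/(-4.1) = 0.2439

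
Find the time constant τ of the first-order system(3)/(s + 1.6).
First-order system: τ = -1/pole. Pole = -1.6. τ = -1/(-1.6) = 0.625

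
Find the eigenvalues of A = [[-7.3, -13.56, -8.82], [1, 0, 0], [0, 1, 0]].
Eigenvalues solve det(λI - A) = 0.
Characteristic polynomial: λ^3 + 7.3*λ^2 + 13.56*λ + 8.82 = 0.
Factor: (λ + 4.9)(λ^2 + 2.4*λ + 1.8) = 0.
Roots: -1.2 + 0.6j, -1.2 - 0.6j, -4.9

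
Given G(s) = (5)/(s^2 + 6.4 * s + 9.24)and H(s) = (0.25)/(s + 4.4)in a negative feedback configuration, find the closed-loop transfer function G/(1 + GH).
Closed-loop T = G/(1+GH).
Numerator: G_num * H_den = 5*s + 22.
Denominator: G_den * H_den + G_num * H_num = (s^3 + 10.8*s^2 + 37.4*s + 40.656) + (1.25) = s^3 + 10.8*s^2 + 37.4*s + 41.906.
T(s) = (5*s + 22)/(s^3 + 10.8*s^2 + 37.4*s + 41.906)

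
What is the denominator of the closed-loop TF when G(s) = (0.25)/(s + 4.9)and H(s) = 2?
Characteristic poly = G_den * H_den + G_num * H_num = (s + 4.9) + (0.5) = s + 5.4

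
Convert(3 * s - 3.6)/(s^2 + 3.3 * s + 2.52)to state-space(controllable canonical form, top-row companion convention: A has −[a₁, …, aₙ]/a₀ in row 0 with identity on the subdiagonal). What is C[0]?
Reachable canonical form: C = numerator coefficients (right-aligned, zero-padded to length n).
num = 3*s - 3.6, C = [[3, -3.6]].
C[0] = 3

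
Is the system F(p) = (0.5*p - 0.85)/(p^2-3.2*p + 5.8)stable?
Denominator: p^2 - 3.2*p + 5.8. Poles: 1.6 + 1.8j, 1.6 - 1.8j. All Re(p)<0: No (unstable)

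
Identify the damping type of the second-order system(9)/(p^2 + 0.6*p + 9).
Standard form: ωn²/(p²+2ζωn·p+ωn²) gives ωn=3, ζ=0.1.
Underdamped (ζ = 0.1 < 1)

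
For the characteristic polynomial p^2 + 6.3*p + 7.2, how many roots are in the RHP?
p^2 + 6.3*p + 7.2 = (p + 4.8)(p + 1.5). Poles: -1.5, -4.8. RHP poles (Re>0): 0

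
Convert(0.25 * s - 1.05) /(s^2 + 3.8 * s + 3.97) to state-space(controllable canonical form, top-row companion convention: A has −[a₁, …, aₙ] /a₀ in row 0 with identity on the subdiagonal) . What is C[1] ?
Reachable canonical form: C = numerator coefficients (right-aligned, zero-padded to length n).
num = 0.25*s - 1.05, C = [[0.25, -1.05]].
C[1] = -1.05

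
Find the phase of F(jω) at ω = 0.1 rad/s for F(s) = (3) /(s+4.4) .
Substitute s = j*0.1: F(j0.1) = 0.681466 - 0.0154879j.
∠F(j0.1) = atan2(Im, Re) = atan2(-0.0154879, 0.681466) = -1.30°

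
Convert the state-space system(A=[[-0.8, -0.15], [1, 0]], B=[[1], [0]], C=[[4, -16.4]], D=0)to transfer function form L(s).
L(s) = C(sI - A)⁻¹B + D.
Characteristic polynomial det(sI - A) = s^2 + 0.8*s + 0.15.
Numerator from C·adj(sI-A)·B + D·det(sI-A) = 4*s - 16.4.
L(s) = (4*s - 16.4)/(s^2 + 0.8*s + 0.15)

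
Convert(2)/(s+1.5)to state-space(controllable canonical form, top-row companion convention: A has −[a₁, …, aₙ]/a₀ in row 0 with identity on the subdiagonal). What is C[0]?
Reachable canonical form: C = numerator coefficients (right-aligned, zero-padded to length n).
num = 2, C = [[2]].
C[0] = 2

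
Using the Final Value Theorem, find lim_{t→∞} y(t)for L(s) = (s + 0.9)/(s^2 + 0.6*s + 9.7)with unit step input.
FVT: lim_{t→∞} y(t) = lim_{s→0} s*Y(s) where Y(s) = L(s)/s.
= lim_{s→0} L(s) = L(0) = num(0)/den(0) = 0.9/9.7 = 0.09278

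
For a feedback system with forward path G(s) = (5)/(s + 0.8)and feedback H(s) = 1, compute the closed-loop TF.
Closed-loop T = G/(1+GH).
Numerator: G_num * H_den = 5.
Denominator: G_den * H_den + G_num * H_num = (s + 0.8) + (5) = s + 5.8.
T(s) = (5)/(s + 5.8)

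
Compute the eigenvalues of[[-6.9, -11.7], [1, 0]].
Eigenvalues solve det(λI - A) = 0.
Characteristic polynomial: λ^2 + 6.9*λ + 11.7 = 0.
Factor: (λ + 3.9)(λ + 3) = 0.
Roots: -3, -3.9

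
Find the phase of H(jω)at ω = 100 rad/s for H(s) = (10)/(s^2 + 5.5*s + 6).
Substitute s = j*100: H(j100) = -0.000997579 - 5.48998e-05j.
∠H(j100) = atan2(Im, Re) = atan2(-5.48998e-05, -0.000997579) = -176.85°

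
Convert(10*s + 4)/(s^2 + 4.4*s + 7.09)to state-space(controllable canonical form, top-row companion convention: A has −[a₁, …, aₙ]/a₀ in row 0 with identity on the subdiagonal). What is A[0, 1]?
Reachable canonical form for den = s^2 + 4.4*s + 7.09: top row of A = -[a₁,a₂,...,aₙ]/a₀, ones on the subdiagonal, zeros elsewhere.
A = [[-4.4, -7.09], [1, 0]].
A[0,1] = -7.09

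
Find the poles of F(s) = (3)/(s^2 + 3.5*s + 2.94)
Set denominator = 0: s^2 + 3.5*s + 2.94 = (s + 2.1)(s + 1.4) = 0 → Poles: -1.4, -2.1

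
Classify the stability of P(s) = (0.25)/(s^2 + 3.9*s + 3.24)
Denominator: s^2 + 3.9*s + 3.24 = (s + 1.2)(s + 2.7). Poles: -1.2, -2.7. Stable (all poles in LHP)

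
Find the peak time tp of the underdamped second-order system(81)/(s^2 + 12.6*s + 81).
Standard form: ωn²/(s²+2ζωn·s+ωn²) → ωn = 9, ζ = 0.7.
ωd = ωn·√(1-ζ²) = 9·√(1-0.7²) = 6.427.
tp = π/ωd = π/6.427 = 0.4888 s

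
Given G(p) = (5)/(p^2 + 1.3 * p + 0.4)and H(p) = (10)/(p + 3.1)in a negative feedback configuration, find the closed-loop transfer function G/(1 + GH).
Closed-loop T = G/(1+GH).
Numerator: G_num * H_den = 5*p + 15.5.
Denominator: G_den * H_den + G_num * H_num = (p^3 + 4.4*p^2 + 4.43*p + 1.24) + (50) = p^3 + 4.4*p^2 + 4.43*p + 51.24.
T(p) = (5*p + 15.5)/(p^3 + 4.4*p^2 + 4.43*p + 51.24)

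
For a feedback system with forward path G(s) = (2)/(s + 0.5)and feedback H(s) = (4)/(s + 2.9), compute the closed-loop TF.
Closed-loop T = G/(1+GH).
Numerator: G_num * H_den = 2*s + 5.8.
Denominator: G_den * H_den + G_num * H_num = (s^2 + 3.4*s + 1.45) + (8) = s^2 + 3.4*s + 9.45.
T(s) = (2*s + 5.8)/(s^2 + 3.4*s + 9.45)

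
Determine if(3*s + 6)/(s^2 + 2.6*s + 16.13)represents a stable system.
Denominator: s^2 + 2.6*s + 16.13. Poles: -1.3 + 3.8j, -1.3 - 3.8j. All Re(p)<0: Yes (stable)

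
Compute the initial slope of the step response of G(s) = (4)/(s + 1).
IVT: y'(0⁺) = lim_{s→∞} s²·Y(s) = lim_{s→∞} s·G(s).
deg(num) = 0, deg(den) = 1, relative degree = 1, so s·G(s) → (leading num)/(leading den) = 4/1 = 4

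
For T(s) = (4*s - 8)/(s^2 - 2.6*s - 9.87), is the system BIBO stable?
Denominator: s^2 - 2.6*s - 9.87 = (s - 4.7)(s + 2.1). Poles: -2.1, 4.7. All Re(p)<0: No (unstable)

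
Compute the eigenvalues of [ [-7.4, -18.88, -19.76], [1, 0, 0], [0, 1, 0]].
Eigenvalues solve det(λI - A) = 0.
Characteristic polynomial: λ^3 + 7.4*λ^2 + 18.88*λ + 19.76 = 0.
Factor: (λ + 3.8)(λ^2 + 3.6*λ + 5.2) = 0.
Roots: -1.8 + 1.4j, -1.8 - 1.4j, -3.8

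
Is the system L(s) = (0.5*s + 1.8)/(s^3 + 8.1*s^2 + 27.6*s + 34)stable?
Denominator: s^3 + 8.1*s^2 + 27.6*s + 34 = (s + 2.5)(s^2 + 5.6*s + 13.6). Poles: -2.5, -2.8 + 2.4j, -2.8 - 2.4j. All Re(p)<0: Yes (stable)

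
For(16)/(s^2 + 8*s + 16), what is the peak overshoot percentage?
Standard form: ωn²/(s²+2ζωn·s+ωn²) → ωn = 4, ζ = 1.
ζ ≥ 1, so the response is non-oscillatory: peak overshoot = 0%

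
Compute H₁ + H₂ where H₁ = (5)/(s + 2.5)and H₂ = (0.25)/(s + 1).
Parallel: H = H₁ + H₂ = (n₁·d₂ + n₂·d₁)/(d₁·d₂).
n₁·d₂ = 5*s + 5. n₂·d₁ = 0.25*s + 0.625. Sum = 5.25*s + 5.625. d₁·d₂ = s^2 + 3.5*s + 2.5.
H(s) = (5.25*s + 5.625)/(s^2 + 3.5*s + 2.5)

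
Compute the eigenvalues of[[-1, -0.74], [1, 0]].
Eigenvalues solve det(λI - A) = 0.
Characteristic polynomial: λ^2 + λ + 0.74 = 0.
Roots: -0.5 + 0.7j, -0.5 - 0.7j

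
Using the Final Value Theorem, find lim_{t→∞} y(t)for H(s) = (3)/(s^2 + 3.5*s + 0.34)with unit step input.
FVT: lim_{t→∞} y(t) = lim_{s→0} s*Y(s) where Y(s) = H(s)/s.
= lim_{s→0} H(s) = H(0) = num(0)/den(0) = 3/0.34 = 8.824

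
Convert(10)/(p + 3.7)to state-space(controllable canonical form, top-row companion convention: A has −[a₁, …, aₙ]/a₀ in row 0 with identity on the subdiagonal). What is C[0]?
Reachable canonical form: C = numerator coefficients (right-aligned, zero-padded to length n).
num = 10, C = [[10]].
C[0] = 10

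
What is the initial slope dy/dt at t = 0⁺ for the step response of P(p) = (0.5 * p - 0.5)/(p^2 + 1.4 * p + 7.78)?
IVT: y'(0⁺) = lim_{p→∞} p²·Y(p) = lim_{p→∞} p·P(p).
deg(num) = 1, deg(den) = 2, relative degree = 1, so p·P(p) → (leading num)/(leading den) = 0.5/1 = 0.5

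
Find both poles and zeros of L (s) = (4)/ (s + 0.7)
Set denominator = 0: s + 0.7 = 0 → Poles: -0.7
Numerator is a nonzero constant (4) → Zeros: none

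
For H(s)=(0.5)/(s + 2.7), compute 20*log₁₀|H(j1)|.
Substitute s = j*1: H(j1) = 0.162847 - 0.0603136j.
|H(j1)| = sqrt(Re² + Im²) = 0.1737.
20*log₁₀(0.1737) = -15.21 dB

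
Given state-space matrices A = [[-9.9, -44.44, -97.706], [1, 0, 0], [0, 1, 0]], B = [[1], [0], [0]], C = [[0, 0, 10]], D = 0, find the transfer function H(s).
H(s) = C(sI - A)⁻¹B + D.
Characteristic polynomial det(sI - A) = s^3 + 9.9*s^2 + 44.44*s + 97.706.
Numerator from C·adj(sI-A)·B + D·det(sI-A) = 10.
H(s) = (10)/(s^3 + 9.9*s^2 + 44.44*s + 97.706)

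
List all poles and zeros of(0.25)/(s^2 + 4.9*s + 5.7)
Set denominator = 0: s^2 + 4.9*s + 5.7 = (s + 3)(s + 1.9) = 0 → Poles: -1.9, -3
Numerator is a nonzero constant (0.25) → Zeros: none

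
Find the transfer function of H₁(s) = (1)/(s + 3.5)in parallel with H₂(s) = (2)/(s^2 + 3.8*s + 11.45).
Parallel: H = H₁ + H₂ = (n₁·d₂ + n₂·d₁)/(d₁·d₂).
n₁·d₂ = s^2 + 3.8*s + 11.45. n₂·d₁ = 2*s + 7. Sum = s^2 + 5.8*s + 18.45. d₁·d₂ = s^3 + 7.3*s^2 + 24.75*s + 40.075.
H(s) = (s^2 + 5.8*s + 18.45)/(s^3 + 7.3*s^2 + 24.75*s + 40.075)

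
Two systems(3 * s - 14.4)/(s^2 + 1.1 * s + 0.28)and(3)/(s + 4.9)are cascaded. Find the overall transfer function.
Series: H = H₁ · H₂ = (n₁·n₂)/(d₁·d₂).
Num: n₁·n₂ = 9*s - 43.2. Den: d₁·d₂ = s^3 + 6*s^2 + 5.67*s + 1.372.
H(s) = (9*s - 43.2)/(s^3 + 6*s^2 + 5.67*s + 1.372)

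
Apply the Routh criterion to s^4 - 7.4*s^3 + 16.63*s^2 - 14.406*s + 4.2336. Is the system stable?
Routh array:
s^4: [1, 16.63, 4.2336]; s^3: [-7.4, -14.406]; s^2: [14.6832, 4.2336]; s^1: [-12.2724]; s^0: [4.2336]
First column: [1, -7.4, 14.6832, -12.2724, 4.2336]. Sign changes = 4.
No, unstable (4 RHP root(s))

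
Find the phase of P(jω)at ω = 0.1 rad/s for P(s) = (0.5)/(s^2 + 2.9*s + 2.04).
Substitute s = j*0.1: P(j0.1) = 0.241379 - 0.0344828j.
∠P(j0.1) = atan2(Im, Re) = atan2(-0.0344828, 0.241379) = -8.13°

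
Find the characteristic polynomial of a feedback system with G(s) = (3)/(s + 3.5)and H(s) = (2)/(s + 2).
Characteristic poly = G_den * H_den + G_num * H_num = (s^2 + 5.5*s + 7) + (6) = s^2 + 5.5*s + 13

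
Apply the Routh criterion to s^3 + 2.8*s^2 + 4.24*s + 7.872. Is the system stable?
Routh array:
s^3: [1, 4.24]; s^2: [2.8, 7.872]; s^1: [1.42857]; s^0: [7.872]
First column: [1, 2.8, 1.42857, 7.872]. Sign changes = 0.
Yes, stable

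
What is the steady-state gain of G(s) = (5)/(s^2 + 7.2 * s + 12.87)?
DC gain = G(0) = num(0)/den(0) = 5/12.87 = 0.3885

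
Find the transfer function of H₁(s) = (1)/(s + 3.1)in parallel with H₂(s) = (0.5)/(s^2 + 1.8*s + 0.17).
Parallel: H = H₁ + H₂ = (n₁·d₂ + n₂·d₁)/(d₁·d₂).
n₁·d₂ = s^2 + 1.8*s + 0.17. n₂·d₁ = 0.5*s + 1.55. Sum = s^2 + 2.3*s + 1.72. d₁·d₂ = s^3 + 4.9*s^2 + 5.75*s + 0.527.
H(s) = (s^2 + 2.3*s + 1.72)/(s^3 + 4.9*s^2 + 5.75*s + 0.527)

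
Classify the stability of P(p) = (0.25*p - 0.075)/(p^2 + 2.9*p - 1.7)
Denominator: p^2 + 2.9*p - 1.7 = (p - 0.5)(p + 3.4). Poles: -3.4, 0.5. Unstable (1 pole(s) in RHP)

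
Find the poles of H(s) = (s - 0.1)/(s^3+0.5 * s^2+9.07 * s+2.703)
Set denominator = 0: s^3 + 0.5*s^2 + 9.07*s + 2.703 = (s + 0.3)(s^2 + 0.2*s + 9.01) = 0 → Poles: -0.1 + 3j, -0.1 - 3j, -0.3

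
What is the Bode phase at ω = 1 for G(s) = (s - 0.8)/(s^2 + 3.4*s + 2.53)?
Substitute s = j*1: G(j1) = 0.156537 + 0.305736j.
∠G(j1) = atan2(Im, Re) = atan2(0.305736, 0.156537) = 62.89°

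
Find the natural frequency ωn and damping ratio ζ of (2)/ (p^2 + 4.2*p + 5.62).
Underdamped: complex pole -2.1 + 1.1j. ωn = |pole| = 2.371, ζ = -Re(pole)/ωn = 0.8858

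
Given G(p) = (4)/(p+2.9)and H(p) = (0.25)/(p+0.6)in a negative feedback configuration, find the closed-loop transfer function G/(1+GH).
Closed-loop T = G/(1+GH).
Numerator: G_num * H_den = 4*p + 2.4.
Denominator: G_den * H_den + G_num * H_num = (p^2 + 3.5*p + 1.74) + (1) = p^2 + 3.5*p + 2.74.
T(p) = (4*p + 2.4)/(p^2 + 3.5*p + 2.74)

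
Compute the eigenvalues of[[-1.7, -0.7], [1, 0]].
Eigenvalues solve det(λI - A) = 0.
Characteristic polynomial: λ^2 + 1.7*λ + 0.7 = 0.
Factor: (λ + 1)(λ + 0.7) = 0.
Roots: -0.7, -1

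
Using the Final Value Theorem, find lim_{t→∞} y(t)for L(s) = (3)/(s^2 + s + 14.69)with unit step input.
FVT: lim_{t→∞} y(t) = lim_{s→0} s*Y(s) where Y(s) = L(s)/s.
= lim_{s→0} L(s) = L(0) = num(0)/den(0) = 3/14.69 = 0.2042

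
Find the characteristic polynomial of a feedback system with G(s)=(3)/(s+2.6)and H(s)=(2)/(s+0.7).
Characteristic poly = G_den * H_den + G_num * H_num = (s^2 + 3.3*s + 1.82) + (6) = s^2 + 3.3*s + 7.82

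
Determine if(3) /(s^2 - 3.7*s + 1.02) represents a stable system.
Denominator: s^2 - 3.7*s + 1.02 = (s - 0.3)(s - 3.4). Poles: 0.3, 3.4. All Re(p)<0: No (unstable)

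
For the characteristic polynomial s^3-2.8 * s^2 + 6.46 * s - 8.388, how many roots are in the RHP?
s^3 - 2.8*s^2 + 6.46*s - 8.388 = (s - 1.8)(s^2 - s + 4.66). Poles: 0.5 + 2.1j, 0.5 - 2.1j, 1.8. RHP poles (Re>0): 3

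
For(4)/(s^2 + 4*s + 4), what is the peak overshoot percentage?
Standard form: ωn²/(s²+2ζωn·s+ωn²) → ωn = 2, ζ = 1.
ζ ≥ 1, so the response is non-oscillatory: peak overshoot = 0%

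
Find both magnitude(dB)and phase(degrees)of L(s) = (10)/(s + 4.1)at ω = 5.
Substitute s = j*5: L(j5) = 0.980627 - 1.19589j.
|L| = 20*log₁₀(sqrt(Re²+Im²)) = 3.79 dB.
∠L = atan2(Im, Re) = -50.65°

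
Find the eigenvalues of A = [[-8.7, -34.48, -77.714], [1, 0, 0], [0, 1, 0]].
Eigenvalues solve det(λI - A) = 0.
Characteristic polynomial: λ^3 + 8.7*λ^2 + 34.48*λ + 77.714 = 0.
Factor: (λ + 4.9)(λ^2 + 3.8*λ + 15.86) = 0.
Roots: -1.9 + 3.5j, -1.9 - 3.5j, -4.9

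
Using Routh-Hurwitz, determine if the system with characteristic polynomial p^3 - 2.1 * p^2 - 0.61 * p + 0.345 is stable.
Routh array:
p^3: [1, -0.61]; p^2: [-2.1, 0.345]; p^1: [-0.445714]; p^0: [0.345]
First column: [1, -2.1, -0.445714, 0.345]. Sign changes = 2.
No, unstable (2 RHP root(s))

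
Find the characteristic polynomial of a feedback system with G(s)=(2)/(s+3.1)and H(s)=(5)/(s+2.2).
Characteristic poly = G_den * H_den + G_num * H_num = (s^2 + 5.3*s + 6.82) + (10) = s^2 + 5.3*s + 16.82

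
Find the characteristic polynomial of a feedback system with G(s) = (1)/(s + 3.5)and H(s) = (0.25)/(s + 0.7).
Characteristic poly = G_den * H_den + G_num * H_num = (s^2 + 4.2*s + 2.45) + (0.25) = s^2 + 4.2*s + 2.7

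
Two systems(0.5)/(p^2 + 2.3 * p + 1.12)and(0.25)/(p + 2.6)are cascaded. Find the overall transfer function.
Series: H = H₁ · H₂ = (n₁·n₂)/(d₁·d₂).
Num: n₁·n₂ = 0.125. Den: d₁·d₂ = p^3 + 4.9*p^2 + 7.1*p + 2.912.
H(p) = (0.125)/(p^3 + 4.9*p^2 + 7.1*p + 2.912)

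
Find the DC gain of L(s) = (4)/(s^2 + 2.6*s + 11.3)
DC gain = L(0) = num(0)/den(0) = 4/11.3 = 0.354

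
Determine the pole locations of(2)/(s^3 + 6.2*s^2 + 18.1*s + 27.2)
Set denominator = 0: s^3 + 6.2*s^2 + 18.1*s + 27.2 = (s + 3.2)(s^2 + 3*s + 8.5) = 0 → Poles: -1.5 + 2.5j, -1.5 - 2.5j, -3.2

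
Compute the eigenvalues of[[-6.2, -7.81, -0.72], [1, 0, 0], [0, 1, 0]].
Eigenvalues solve det(λI - A) = 0.
Characteristic polynomial: λ^3 + 6.2*λ^2 + 7.81*λ + 0.72 = 0.
Factor: (λ + 4.5)(λ + 0.1)(λ + 1.6) = 0.
Roots: -0.1, -1.6, -4.5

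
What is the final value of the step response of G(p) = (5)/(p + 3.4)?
FVT: lim_{t→∞} y(t) = lim_{p→0} p*Y(p) where Y(p) = G(p)/p.
= lim_{p→0} G(p) = G(0) = num(0)/den(0) = 5/3.4 = 1.471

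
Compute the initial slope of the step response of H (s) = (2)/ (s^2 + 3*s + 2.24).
IVT: y'(0⁺) = lim_{s→∞} s²·Y(s) = lim_{s→∞} s·H(s).
deg(num) = 0, deg(den) = 2, relative degree = 2 ≥ 2, so s·H(s) → 0. Initial slope = 0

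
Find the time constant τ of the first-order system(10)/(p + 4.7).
First-order system: τ = -1/pole. Pole = -4.7. τ = -1/(-4.7) = 0.2128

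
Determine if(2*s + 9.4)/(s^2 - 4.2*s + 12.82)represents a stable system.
Denominator: s^2 - 4.2*s + 12.82. Poles: 2.1 + 2.9j, 2.1 - 2.9j. All Re(p)<0: No (unstable)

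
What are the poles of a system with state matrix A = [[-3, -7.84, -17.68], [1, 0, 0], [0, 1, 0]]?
Eigenvalues solve det(λI - A) = 0.
Characteristic polynomial: λ^3 + 3*λ^2 + 7.84*λ + 17.68 = 0.
Factor: (λ + 2.6)(λ^2 + 0.4*λ + 6.8) = 0.
Roots: -0.2 + 2.6j, -0.2 - 2.6j, -2.6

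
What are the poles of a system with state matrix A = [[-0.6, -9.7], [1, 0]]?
Eigenvalues solve det(λI - A) = 0.
Characteristic polynomial: λ^2 + 0.6*λ + 9.7 = 0.
Roots: -0.3 + 3.1j, -0.3 - 3.1j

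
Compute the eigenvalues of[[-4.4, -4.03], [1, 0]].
Eigenvalues solve det(λI - A) = 0.
Characteristic polynomial: λ^2 + 4.4*λ + 4.03 = 0.
Factor: (λ + 3.1)(λ + 1.3) = 0.
Roots: -1.3, -3.1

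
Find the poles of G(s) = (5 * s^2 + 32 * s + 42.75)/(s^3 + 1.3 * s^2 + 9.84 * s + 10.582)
Set denominator = 0: s^3 + 1.3*s^2 + 9.84*s + 10.582 = (s + 1.1)(s^2 + 0.2*s + 9.62) = 0 → Poles: -0.1 + 3.1j, -0.1 - 3.1j, -1.1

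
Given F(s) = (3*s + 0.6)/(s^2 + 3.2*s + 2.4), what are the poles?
Set denominator = 0: s^2 + 3.2*s + 2.4 = (s + 2)(s + 1.2) = 0 → Poles: -1.2, -2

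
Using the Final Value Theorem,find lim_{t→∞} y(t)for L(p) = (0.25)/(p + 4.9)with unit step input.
FVT: lim_{t→∞} y(t) = lim_{p→0} p*Y(p) where Y(p) = L(p)/p.
= lim_{p→0} L(p) = L(0) = num(0)/den(0) = 0.25/4.9 = 0.05102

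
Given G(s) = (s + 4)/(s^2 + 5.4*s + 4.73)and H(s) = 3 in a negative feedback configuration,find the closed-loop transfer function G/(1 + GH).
Closed-loop T = G/(1+GH).
Numerator: G_num * H_den = s + 4.
Denominator: G_den * H_den + G_num * H_num = (s^2 + 5.4*s + 4.73) + (3*s + 12) = s^2 + 8.4*s + 16.73.
T(s) = (s + 4)/(s^2 + 8.4*s + 16.73)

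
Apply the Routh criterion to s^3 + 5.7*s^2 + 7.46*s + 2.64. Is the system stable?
Routh array:
s^3: [1, 7.46]; s^2: [5.7, 2.64]; s^1: [6.99684]; s^0: [2.64]
First column: [1, 5.7, 6.99684, 2.64]. Sign changes = 0.
Yes, stable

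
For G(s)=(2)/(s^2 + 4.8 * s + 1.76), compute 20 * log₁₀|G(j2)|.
Substitute s = j*2: G(j2) = -0.0461012 - 0.197576j.
|G(j2)| = sqrt(Re² + Im²) = 0.2029.
20*log₁₀(0.2029) = -13.86 dB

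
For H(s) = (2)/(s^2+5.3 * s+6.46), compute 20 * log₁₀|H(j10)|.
Substitute s = j*10: H(j10) = -0.0161852 - 0.00917056j.
|H(j10)| = sqrt(Re² + Im²) = 0.0186.
20*log₁₀(0.0186) = -34.61 dB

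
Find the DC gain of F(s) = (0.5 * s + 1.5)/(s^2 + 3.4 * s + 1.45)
DC gain = F(0) = num(0)/den(0) = 1.5/1.45 = 1.034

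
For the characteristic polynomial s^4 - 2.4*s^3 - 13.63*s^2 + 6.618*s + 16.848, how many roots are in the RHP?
s^4 - 2.4*s^3 - 13.63*s^2 + 6.618*s + 16.848 = (s - 1.3)(s + 1)(s - 4.8)(s + 2.7). Poles: -1, -2.7, 1.3, 4.8. RHP poles (Re>0): 2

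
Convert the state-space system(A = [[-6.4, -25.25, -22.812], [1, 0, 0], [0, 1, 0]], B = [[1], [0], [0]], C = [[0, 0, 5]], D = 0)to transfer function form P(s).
P(s) = C(sI - A)⁻¹B + D.
Characteristic polynomial det(sI - A) = s^3 + 6.4*s^2 + 25.25*s + 22.812.
Numerator from C·adj(sI-A)·B + D·det(sI-A) = 5.
P(s) = (5)/(s^3 + 6.4*s^2 + 25.25*s + 22.812)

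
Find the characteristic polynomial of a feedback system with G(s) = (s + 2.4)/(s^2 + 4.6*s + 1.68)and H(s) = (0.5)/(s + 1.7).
Characteristic poly = G_den * H_den + G_num * H_num = (s^3 + 6.3*s^2 + 9.5*s + 2.856) + (0.5*s + 1.2) = s^3 + 6.3*s^2 + 10*s + 4.056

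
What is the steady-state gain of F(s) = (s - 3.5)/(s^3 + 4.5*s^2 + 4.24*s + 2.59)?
DC gain = F(0) = num(0)/den(0) = -3.5/2.59 = -1.351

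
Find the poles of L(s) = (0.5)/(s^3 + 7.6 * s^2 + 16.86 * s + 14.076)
Set denominator = 0: s^3 + 7.6*s^2 + 16.86*s + 14.076 = (s + 4.6)(s^2 + 3*s + 3.06) = 0 → Poles: -1.5 + 0.9j, -1.5 - 0.9j, -4.6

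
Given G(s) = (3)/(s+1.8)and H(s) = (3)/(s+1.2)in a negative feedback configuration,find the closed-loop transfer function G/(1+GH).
Closed-loop T = G/(1+GH).
Numerator: G_num * H_den = 3*s + 3.6.
Denominator: G_den * H_den + G_num * H_num = (s^2 + 3*s + 2.16) + (9) = s^2 + 3*s + 11.16.
T(s) = (3*s + 3.6)/(s^2 + 3*s + 11.16)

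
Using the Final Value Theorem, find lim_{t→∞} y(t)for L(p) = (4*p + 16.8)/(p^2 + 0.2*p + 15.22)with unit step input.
FVT: lim_{t→∞} y(t) = lim_{p→0} p*Y(p) where Y(p) = L(p)/p.
= lim_{p→0} L(p) = L(0) = num(0)/den(0) = 16.8/15.22 = 1.104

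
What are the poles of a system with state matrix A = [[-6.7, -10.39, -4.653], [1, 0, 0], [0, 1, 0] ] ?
Eigenvalues solve det(λI - A) = 0.
Characteristic polynomial: λ^3 + 6.7*λ^2 + 10.39*λ + 4.653 = 0.
Factor: (λ + 0.9)(λ + 1.1)(λ + 4.7) = 0.
Roots: -0.9, -1.1, -4.7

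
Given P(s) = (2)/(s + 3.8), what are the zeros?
Numerator is a nonzero constant (2) → Zeros: none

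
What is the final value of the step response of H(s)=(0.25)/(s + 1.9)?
FVT: lim_{t→∞} y(t) = lim_{s→0} s*Y(s) where Y(s) = H(s)/s.
= lim_{s→0} H(s) = H(0) = num(0)/den(0) = 0.25/1.9 = 0.1316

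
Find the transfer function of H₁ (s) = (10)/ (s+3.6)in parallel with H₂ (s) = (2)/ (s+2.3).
Parallel: H = H₁ + H₂ = (n₁·d₂ + n₂·d₁)/(d₁·d₂).
n₁·d₂ = 10*s + 23. n₂·d₁ = 2*s + 7.2. Sum = 12*s + 30.2. d₁·d₂ = s^2 + 5.9*s + 8.28.
H(s) = (12*s + 30.2)/(s^2 + 5.9*s + 8.28)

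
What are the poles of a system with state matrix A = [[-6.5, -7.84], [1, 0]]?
Eigenvalues solve det(λI - A) = 0.
Characteristic polynomial: λ^2 + 6.5*λ + 7.84 = 0.
Factor: (λ + 1.6)(λ + 4.9) = 0.
Roots: -1.6, -4.9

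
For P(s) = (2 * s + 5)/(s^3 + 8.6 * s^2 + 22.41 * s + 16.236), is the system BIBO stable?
Denominator: s^3 + 8.6*s^2 + 22.41*s + 16.236 = (s + 3.3)(s + 1.2)(s + 4.1). Poles: -1.2, -3.3, -4.1. All Re(p)<0: Yes (stable)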